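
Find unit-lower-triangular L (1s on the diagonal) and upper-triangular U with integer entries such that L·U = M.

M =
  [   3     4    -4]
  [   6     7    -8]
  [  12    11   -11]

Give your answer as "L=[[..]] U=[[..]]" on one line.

L=[[1,0,0],[2,1,0],[4,5,1]] U=[[3,4,-4],[0,-1,0],[0,0,5]]

  R1 -= 2·R0 → [0,-1,0]
  R2 -= 4·R0 → [0,-5,5]
  R2 -= 5·R1 → [0,0,5]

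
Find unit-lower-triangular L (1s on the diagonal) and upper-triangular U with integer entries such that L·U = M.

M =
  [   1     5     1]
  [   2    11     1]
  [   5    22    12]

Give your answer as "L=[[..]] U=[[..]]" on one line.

  R1 -= 2·R0 → [0,1,-1]
  R2 -= 5·R0 → [0,-3,7]
  R2 -= -3·R1 → [0,0,4]

L=[[1,0,0],[2,1,0],[5,-3,1]] U=[[1,5,1],[0,1,-1],[0,0,4]]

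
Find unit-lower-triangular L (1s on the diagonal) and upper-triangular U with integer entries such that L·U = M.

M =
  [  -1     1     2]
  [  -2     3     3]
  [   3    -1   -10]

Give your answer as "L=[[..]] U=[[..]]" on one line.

L=[[1,0,0],[2,1,0],[-3,2,1]] U=[[-1,1,2],[0,1,-1],[0,0,-2]]

  r1 -= 2·r0 → [0,1,-1]
  r2 -= -3·r0 → [0,2,-4]
  r2 -= 2·r1 → [0,0,-2]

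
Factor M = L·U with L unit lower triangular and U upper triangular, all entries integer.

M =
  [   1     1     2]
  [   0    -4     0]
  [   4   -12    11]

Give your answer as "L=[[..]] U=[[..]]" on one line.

  row1 -= 0·row0 → [0,-4,0]
  row2 -= 4·row0 → [0,-16,3]
  row2 -= 4·row1 → [0,0,3]

L=[[1,0,0],[0,1,0],[4,4,1]] U=[[1,1,2],[0,-4,0],[0,0,3]]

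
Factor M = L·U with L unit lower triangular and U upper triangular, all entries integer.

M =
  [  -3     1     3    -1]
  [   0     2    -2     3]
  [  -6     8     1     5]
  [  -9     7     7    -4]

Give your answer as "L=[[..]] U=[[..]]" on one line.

  R1 -= 0·R0 → [0,2,-2,3]
  R2 -= 2·R0 → [0,6,-5,7]
  R3 -= 3·R0 → [0,4,-2,-1]
  R2 -= 3·R1 → [0,0,1,-2]
  R3 -= 2·R1 → [0,0,2,-7]
  R3 -= 2·R2 → [0,0,0,-3]

L=[[1,0,0,0],[0,1,0,0],[2,3,1,0],[3,2,2,1]] U=[[-3,1,3,-1],[0,2,-2,3],[0,0,1,-2],[0,0,0,-3]]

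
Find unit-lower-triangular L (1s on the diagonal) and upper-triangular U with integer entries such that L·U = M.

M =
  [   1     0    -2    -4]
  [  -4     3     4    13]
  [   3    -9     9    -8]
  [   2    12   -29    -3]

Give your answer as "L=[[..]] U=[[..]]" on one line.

  R1 -= -4·R0 → [0,3,-4,-3]
  R2 -= 3·R0 → [0,-9,15,4]
  R3 -= 2·R0 → [0,12,-25,5]
  R2 -= -3·R1 → [0,0,3,-5]
  R3 -= 4·R1 → [0,0,-9,17]
  R3 -= -3·R2 → [0,0,0,2]

L=[[1,0,0,0],[-4,1,0,0],[3,-3,1,0],[2,4,-3,1]] U=[[1,0,-2,-4],[0,3,-4,-3],[0,0,3,-5],[0,0,0,2]]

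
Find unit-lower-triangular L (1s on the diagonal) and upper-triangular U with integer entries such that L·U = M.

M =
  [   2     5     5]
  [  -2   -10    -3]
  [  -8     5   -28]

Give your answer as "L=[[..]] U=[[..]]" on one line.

  row1 -= -1·row0 → [0,-5,2]
  row2 -= -4·row0 → [0,25,-8]
  row2 -= -5·row1 → [0,0,2]

L=[[1,0,0],[-1,1,0],[-4,-5,1]] U=[[2,5,5],[0,-5,2],[0,0,2]]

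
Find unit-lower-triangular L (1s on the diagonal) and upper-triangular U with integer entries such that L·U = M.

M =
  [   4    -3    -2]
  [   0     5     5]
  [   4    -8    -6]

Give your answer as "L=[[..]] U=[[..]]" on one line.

  R1 -= 0·R0 → [0,5,5]
  R2 -= 1·R0 → [0,-5,-4]
  R2 -= -1·R1 → [0,0,1]

L=[[1,0,0],[0,1,0],[1,-1,1]] U=[[4,-3,-2],[0,5,5],[0,0,1]]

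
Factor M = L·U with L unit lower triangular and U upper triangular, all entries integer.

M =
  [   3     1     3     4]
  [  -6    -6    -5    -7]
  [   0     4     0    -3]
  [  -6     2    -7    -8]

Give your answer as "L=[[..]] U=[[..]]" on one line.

L=[[1,0,0,0],[-2,1,0,0],[0,-1,1,0],[-2,-1,0,1]] U=[[3,1,3,4],[0,-4,1,1],[0,0,1,-2],[0,0,0,1]]

  R1 -= -2·R0 → [0,-4,1,1]
  R2 -= 0·R0 → [0,4,0,-3]
  R3 -= -2·R0 → [0,4,-1,0]
  R2 -= -1·R1 → [0,0,1,-2]
  R3 -= -1·R1 → [0,0,0,1]
  R3 -= 0·R2 → [0,0,0,1]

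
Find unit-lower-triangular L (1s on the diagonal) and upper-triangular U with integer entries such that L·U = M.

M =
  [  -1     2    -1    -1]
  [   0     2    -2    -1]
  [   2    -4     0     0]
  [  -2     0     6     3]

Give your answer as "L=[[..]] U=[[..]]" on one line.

L=[[1,0,0,0],[0,1,0,0],[-2,0,1,0],[2,-2,-2,1]] U=[[-1,2,-1,-1],[0,2,-2,-1],[0,0,-2,-2],[0,0,0,-1]]

  row1 -= 0·row0 → [0,2,-2,-1]
  row2 -= -2·row0 → [0,0,-2,-2]
  row3 -= 2·row0 → [0,-4,8,5]
  row2 -= 0·row1 → [0,0,-2,-2]
  row3 -= -2·row1 → [0,0,4,3]
  row3 -= -2·row2 → [0,0,0,-1]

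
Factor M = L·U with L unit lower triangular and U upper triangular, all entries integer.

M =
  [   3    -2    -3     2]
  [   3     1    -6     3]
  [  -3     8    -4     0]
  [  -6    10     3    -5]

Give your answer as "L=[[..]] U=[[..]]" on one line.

  R1 -= 1·R0 → [0,3,-3,1]
  R2 -= -1·R0 → [0,6,-7,2]
  R3 -= -2·R0 → [0,6,-3,-1]
  R2 -= 2·R1 → [0,0,-1,0]
  R3 -= 2·R1 → [0,0,3,-3]
  R3 -= -3·R2 → [0,0,0,-3]

L=[[1,0,0,0],[1,1,0,0],[-1,2,1,0],[-2,2,-3,1]] U=[[3,-2,-3,2],[0,3,-3,1],[0,0,-1,0],[0,0,0,-3]]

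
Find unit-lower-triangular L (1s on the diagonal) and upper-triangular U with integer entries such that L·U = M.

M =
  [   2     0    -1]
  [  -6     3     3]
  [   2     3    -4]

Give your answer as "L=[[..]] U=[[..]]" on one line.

  R1 -= -3·R0 → [0,3,0]
  R2 -= 1·R0 → [0,3,-3]
  R2 -= 1·R1 → [0,0,-3]

L=[[1,0,0],[-3,1,0],[1,1,1]] U=[[2,0,-1],[0,3,0],[0,0,-3]]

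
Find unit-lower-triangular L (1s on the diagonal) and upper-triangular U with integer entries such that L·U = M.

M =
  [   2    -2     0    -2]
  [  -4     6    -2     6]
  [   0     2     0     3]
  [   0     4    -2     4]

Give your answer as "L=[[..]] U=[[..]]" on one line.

  row1 -= -2·row0 → [0,2,-2,2]
  row2 -= 0·row0 → [0,2,0,3]
  row3 -= 0·row0 → [0,4,-2,4]
  row2 -= 1·row1 → [0,0,2,1]
  row3 -= 2·row1 → [0,0,2,0]
  row3 -= 1·row2 → [0,0,0,-1]

L=[[1,0,0,0],[-2,1,0,0],[0,1,1,0],[0,2,1,1]] U=[[2,-2,0,-2],[0,2,-2,2],[0,0,2,1],[0,0,0,-1]]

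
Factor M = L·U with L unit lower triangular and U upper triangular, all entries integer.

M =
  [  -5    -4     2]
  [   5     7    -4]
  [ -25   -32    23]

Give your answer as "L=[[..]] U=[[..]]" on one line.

  row1 -= -1·row0 → [0,3,-2]
  row2 -= 5·row0 → [0,-12,13]
  row2 -= -4·row1 → [0,0,5]

L=[[1,0,0],[-1,1,0],[5,-4,1]] U=[[-5,-4,2],[0,3,-2],[0,0,5]]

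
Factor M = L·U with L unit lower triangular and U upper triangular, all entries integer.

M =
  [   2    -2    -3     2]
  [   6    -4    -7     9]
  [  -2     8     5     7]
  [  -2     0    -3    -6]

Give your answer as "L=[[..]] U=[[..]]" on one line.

  r1 -= 3·r0 → [0,2,2,3]
  r2 -= -1·r0 → [0,6,2,9]
  r3 -= -1·r0 → [0,-2,-6,-4]
  r2 -= 3·r1 → [0,0,-4,0]
  r3 -= -1·r1 → [0,0,-4,-1]
  r3 -= 1·r2 → [0,0,0,-1]

L=[[1,0,0,0],[3,1,0,0],[-1,3,1,0],[-1,-1,1,1]] U=[[2,-2,-3,2],[0,2,2,3],[0,0,-4,0],[0,0,0,-1]]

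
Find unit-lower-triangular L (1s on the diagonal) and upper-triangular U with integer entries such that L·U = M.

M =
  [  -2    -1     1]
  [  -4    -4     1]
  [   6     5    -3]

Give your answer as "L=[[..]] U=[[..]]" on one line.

  r1 -= 2·r0 → [0,-2,-1]
  r2 -= -3·r0 → [0,2,0]
  r2 -= -1·r1 → [0,0,-1]

L=[[1,0,0],[2,1,0],[-3,-1,1]] U=[[-2,-1,1],[0,-2,-1],[0,0,-1]]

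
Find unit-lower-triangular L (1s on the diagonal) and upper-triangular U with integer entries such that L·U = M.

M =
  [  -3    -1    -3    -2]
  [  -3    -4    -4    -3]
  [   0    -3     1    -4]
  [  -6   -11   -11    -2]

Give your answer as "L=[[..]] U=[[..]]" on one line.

  r1 -= 1·r0 → [0,-3,-1,-1]
  r2 -= 0·r0 → [0,-3,1,-4]
  r3 -= 2·r0 → [0,-9,-5,2]
  r2 -= 1·r1 → [0,0,2,-3]
  r3 -= 3·r1 → [0,0,-2,5]
  r3 -= -1·r2 → [0,0,0,2]

L=[[1,0,0,0],[1,1,0,0],[0,1,1,0],[2,3,-1,1]] U=[[-3,-1,-3,-2],[0,-3,-1,-1],[0,0,2,-3],[0,0,0,2]]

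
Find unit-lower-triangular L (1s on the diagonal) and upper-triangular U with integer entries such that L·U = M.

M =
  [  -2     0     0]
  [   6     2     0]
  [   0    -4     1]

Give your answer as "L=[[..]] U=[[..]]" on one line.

L=[[1,0,0],[-3,1,0],[0,-2,1]] U=[[-2,0,0],[0,2,0],[0,0,1]]

  row1 -= -3·row0 → [0,2,0]
  row2 -= 0·row0 → [0,-4,1]
  row2 -= -2·row1 → [0,0,1]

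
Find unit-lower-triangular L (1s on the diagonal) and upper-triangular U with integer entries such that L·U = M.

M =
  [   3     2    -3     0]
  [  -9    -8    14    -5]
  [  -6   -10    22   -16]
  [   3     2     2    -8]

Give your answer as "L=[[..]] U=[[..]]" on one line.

L=[[1,0,0,0],[-3,1,0,0],[-2,3,1,0],[1,0,5,1]] U=[[3,2,-3,0],[0,-2,5,-5],[0,0,1,-1],[0,0,0,-3]]

  r1 -= -3·r0 → [0,-2,5,-5]
  r2 -= -2·r0 → [0,-6,16,-16]
  r3 -= 1·r0 → [0,0,5,-8]
  r2 -= 3·r1 → [0,0,1,-1]
  r3 -= 0·r1 → [0,0,5,-8]
  r3 -= 5·r2 → [0,0,0,-3]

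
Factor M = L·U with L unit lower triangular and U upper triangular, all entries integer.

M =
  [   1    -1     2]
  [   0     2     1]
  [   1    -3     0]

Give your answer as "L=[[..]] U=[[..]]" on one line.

L=[[1,0,0],[0,1,0],[1,-1,1]] U=[[1,-1,2],[0,2,1],[0,0,-1]]

  row1 -= 0·row0 → [0,2,1]
  row2 -= 1·row0 → [0,-2,-2]
  row2 -= -1·row1 → [0,0,-1]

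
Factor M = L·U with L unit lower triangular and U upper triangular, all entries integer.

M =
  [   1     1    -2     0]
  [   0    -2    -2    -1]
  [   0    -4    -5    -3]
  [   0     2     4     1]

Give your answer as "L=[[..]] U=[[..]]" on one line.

L=[[1,0,0,0],[0,1,0,0],[0,2,1,0],[0,-1,-2,1]] U=[[1,1,-2,0],[0,-2,-2,-1],[0,0,-1,-1],[0,0,0,-2]]

  row1 -= 0·row0 → [0,-2,-2,-1]
  row2 -= 0·row0 → [0,-4,-5,-3]
  row3 -= 0·row0 → [0,2,4,1]
  row2 -= 2·row1 → [0,0,-1,-1]
  row3 -= -1·row1 → [0,0,2,0]
  row3 -= -2·row2 → [0,0,0,-2]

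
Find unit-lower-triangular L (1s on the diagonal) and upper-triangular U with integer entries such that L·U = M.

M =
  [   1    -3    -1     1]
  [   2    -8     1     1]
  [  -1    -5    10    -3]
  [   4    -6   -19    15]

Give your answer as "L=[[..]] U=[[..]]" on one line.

L=[[1,0,0,0],[2,1,0,0],[-1,4,1,0],[4,-3,2,1]] U=[[1,-3,-1,1],[0,-2,3,-1],[0,0,-3,2],[0,0,0,4]]

  row1 -= 2·row0 → [0,-2,3,-1]
  row2 -= -1·row0 → [0,-8,9,-2]
  row3 -= 4·row0 → [0,6,-15,11]
  row2 -= 4·row1 → [0,0,-3,2]
  row3 -= -3·row1 → [0,0,-6,8]
  row3 -= 2·row2 → [0,0,0,4]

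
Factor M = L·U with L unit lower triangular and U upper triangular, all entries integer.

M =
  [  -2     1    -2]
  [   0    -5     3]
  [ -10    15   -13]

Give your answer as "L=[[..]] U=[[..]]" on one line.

  R1 -= 0·R0 → [0,-5,3]
  R2 -= 5·R0 → [0,10,-3]
  R2 -= -2·R1 → [0,0,3]

L=[[1,0,0],[0,1,0],[5,-2,1]] U=[[-2,1,-2],[0,-5,3],[0,0,3]]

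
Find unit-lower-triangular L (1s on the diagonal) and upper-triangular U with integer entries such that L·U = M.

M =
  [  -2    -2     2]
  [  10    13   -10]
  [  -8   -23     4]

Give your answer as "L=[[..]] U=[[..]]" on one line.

L=[[1,0,0],[-5,1,0],[4,-5,1]] U=[[-2,-2,2],[0,3,0],[0,0,-4]]

  row1 -= -5·row0 → [0,3,0]
  row2 -= 4·row0 → [0,-15,-4]
  row2 -= -5·row1 → [0,0,-4]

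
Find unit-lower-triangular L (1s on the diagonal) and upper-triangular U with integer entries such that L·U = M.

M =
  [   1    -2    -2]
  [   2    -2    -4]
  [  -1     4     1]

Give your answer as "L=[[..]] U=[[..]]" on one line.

L=[[1,0,0],[2,1,0],[-1,1,1]] U=[[1,-2,-2],[0,2,0],[0,0,-1]]

  r1 -= 2·r0 → [0,2,0]
  r2 -= -1·r0 → [0,2,-1]
  r2 -= 1·r1 → [0,0,-1]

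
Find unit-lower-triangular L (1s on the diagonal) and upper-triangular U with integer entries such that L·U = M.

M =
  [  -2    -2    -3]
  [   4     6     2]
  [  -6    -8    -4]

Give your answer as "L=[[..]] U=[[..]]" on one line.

  row1 -= -2·row0 → [0,2,-4]
  row2 -= 3·row0 → [0,-2,5]
  row2 -= -1·row1 → [0,0,1]

L=[[1,0,0],[-2,1,0],[3,-1,1]] U=[[-2,-2,-3],[0,2,-4],[0,0,1]]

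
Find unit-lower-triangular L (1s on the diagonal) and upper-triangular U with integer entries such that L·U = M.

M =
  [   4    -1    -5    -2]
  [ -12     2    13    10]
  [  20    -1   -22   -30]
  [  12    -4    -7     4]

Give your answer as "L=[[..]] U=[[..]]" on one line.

  r1 -= -3·r0 → [0,-1,-2,4]
  r2 -= 5·r0 → [0,4,3,-20]
  r3 -= 3·r0 → [0,-1,8,10]
  r2 -= -4·r1 → [0,0,-5,-4]
  r3 -= 1·r1 → [0,0,10,6]
  r3 -= -2·r2 → [0,0,0,-2]

L=[[1,0,0,0],[-3,1,0,0],[5,-4,1,0],[3,1,-2,1]] U=[[4,-1,-5,-2],[0,-1,-2,4],[0,0,-5,-4],[0,0,0,-2]]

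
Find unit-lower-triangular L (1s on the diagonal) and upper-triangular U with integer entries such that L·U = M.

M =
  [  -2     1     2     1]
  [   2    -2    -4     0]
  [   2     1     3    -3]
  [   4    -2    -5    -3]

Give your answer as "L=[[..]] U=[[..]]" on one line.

L=[[1,0,0,0],[-1,1,0,0],[-1,-2,1,0],[-2,0,-1,1]] U=[[-2,1,2,1],[0,-1,-2,1],[0,0,1,0],[0,0,0,-1]]

  R1 -= -1·R0 → [0,-1,-2,1]
  R2 -= -1·R0 → [0,2,5,-2]
  R3 -= -2·R0 → [0,0,-1,-1]
  R2 -= -2·R1 → [0,0,1,0]
  R3 -= 0·R1 → [0,0,-1,-1]
  R3 -= -1·R2 → [0,0,0,-1]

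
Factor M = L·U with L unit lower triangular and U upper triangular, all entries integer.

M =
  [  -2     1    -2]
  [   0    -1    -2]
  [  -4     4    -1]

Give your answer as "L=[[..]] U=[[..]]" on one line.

L=[[1,0,0],[0,1,0],[2,-2,1]] U=[[-2,1,-2],[0,-1,-2],[0,0,-1]]

  R1 -= 0·R0 → [0,-1,-2]
  R2 -= 2·R0 → [0,2,3]
  R2 -= -2·R1 → [0,0,-1]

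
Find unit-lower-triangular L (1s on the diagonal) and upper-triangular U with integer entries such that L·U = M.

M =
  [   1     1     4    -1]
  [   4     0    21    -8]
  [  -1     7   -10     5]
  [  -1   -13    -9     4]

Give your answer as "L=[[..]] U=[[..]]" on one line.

  r1 -= 4·r0 → [0,-4,5,-4]
  r2 -= -1·r0 → [0,8,-6,4]
  r3 -= -1·r0 → [0,-12,-5,3]
  r2 -= -2·r1 → [0,0,4,-4]
  r3 -= 3·r1 → [0,0,-20,15]
  r3 -= -5·r2 → [0,0,0,-5]

L=[[1,0,0,0],[4,1,0,0],[-1,-2,1,0],[-1,3,-5,1]] U=[[1,1,4,-1],[0,-4,5,-4],[0,0,4,-4],[0,0,0,-5]]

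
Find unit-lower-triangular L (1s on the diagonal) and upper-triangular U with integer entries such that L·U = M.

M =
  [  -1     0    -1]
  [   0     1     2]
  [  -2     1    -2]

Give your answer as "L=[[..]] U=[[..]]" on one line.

  r1 -= 0·r0 → [0,1,2]
  r2 -= 2·r0 → [0,1,0]
  r2 -= 1·r1 → [0,0,-2]

L=[[1,0,0],[0,1,0],[2,1,1]] U=[[-1,0,-1],[0,1,2],[0,0,-2]]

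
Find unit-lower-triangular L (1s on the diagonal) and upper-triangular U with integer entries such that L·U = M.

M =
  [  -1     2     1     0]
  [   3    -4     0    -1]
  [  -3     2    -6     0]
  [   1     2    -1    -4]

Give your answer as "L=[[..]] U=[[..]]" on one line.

  row1 -= -3·row0 → [0,2,3,-1]
  row2 -= 3·row0 → [0,-4,-9,0]
  row3 -= -1·row0 → [0,4,0,-4]
  row2 -= -2·row1 → [0,0,-3,-2]
  row3 -= 2·row1 → [0,0,-6,-2]
  row3 -= 2·row2 → [0,0,0,2]

L=[[1,0,0,0],[-3,1,0,0],[3,-2,1,0],[-1,2,2,1]] U=[[-1,2,1,0],[0,2,3,-1],[0,0,-3,-2],[0,0,0,2]]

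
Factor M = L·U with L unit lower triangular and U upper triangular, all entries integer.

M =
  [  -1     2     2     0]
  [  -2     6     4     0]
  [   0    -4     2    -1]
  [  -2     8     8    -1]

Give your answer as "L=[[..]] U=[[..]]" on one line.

L=[[1,0,0,0],[2,1,0,0],[0,-2,1,0],[2,2,2,1]] U=[[-1,2,2,0],[0,2,0,0],[0,0,2,-1],[0,0,0,1]]

  row1 -= 2·row0 → [0,2,0,0]
  row2 -= 0·row0 → [0,-4,2,-1]
  row3 -= 2·row0 → [0,4,4,-1]
  row2 -= -2·row1 → [0,0,2,-1]
  row3 -= 2·row1 → [0,0,4,-1]
  row3 -= 2·row2 → [0,0,0,1]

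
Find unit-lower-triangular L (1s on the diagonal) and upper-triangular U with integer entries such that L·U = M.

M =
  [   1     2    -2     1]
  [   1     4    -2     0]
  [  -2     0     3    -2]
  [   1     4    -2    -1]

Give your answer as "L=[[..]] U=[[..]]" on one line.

  row1 -= 1·row0 → [0,2,0,-1]
  row2 -= -2·row0 → [0,4,-1,0]
  row3 -= 1·row0 → [0,2,0,-2]
  row2 -= 2·row1 → [0,0,-1,2]
  row3 -= 1·row1 → [0,0,0,-1]
  row3 -= 0·row2 → [0,0,0,-1]

L=[[1,0,0,0],[1,1,0,0],[-2,2,1,0],[1,1,0,1]] U=[[1,2,-2,1],[0,2,0,-1],[0,0,-1,2],[0,0,0,-1]]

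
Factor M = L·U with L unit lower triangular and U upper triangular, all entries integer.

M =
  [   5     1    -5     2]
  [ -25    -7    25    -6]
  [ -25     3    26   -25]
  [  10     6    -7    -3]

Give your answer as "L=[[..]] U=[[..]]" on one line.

L=[[1,0,0,0],[-5,1,0,0],[-5,-4,1,0],[2,-2,3,1]] U=[[5,1,-5,2],[0,-2,0,4],[0,0,1,1],[0,0,0,-2]]

  r1 -= -5·r0 → [0,-2,0,4]
  r2 -= -5·r0 → [0,8,1,-15]
  r3 -= 2·r0 → [0,4,3,-7]
  r2 -= -4·r1 → [0,0,1,1]
  r3 -= -2·r1 → [0,0,3,1]
  r3 -= 3·r2 → [0,0,0,-2]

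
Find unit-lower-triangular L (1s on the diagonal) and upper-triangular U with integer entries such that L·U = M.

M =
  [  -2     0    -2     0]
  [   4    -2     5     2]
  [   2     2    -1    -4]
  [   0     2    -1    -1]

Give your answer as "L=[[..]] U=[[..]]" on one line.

L=[[1,0,0,0],[-2,1,0,0],[-1,-1,1,0],[0,-1,0,1]] U=[[-2,0,-2,0],[0,-2,1,2],[0,0,-2,-2],[0,0,0,1]]

  row1 -= -2·row0 → [0,-2,1,2]
  row2 -= -1·row0 → [0,2,-3,-4]
  row3 -= 0·row0 → [0,2,-1,-1]
  row2 -= -1·row1 → [0,0,-2,-2]
  row3 -= -1·row1 → [0,0,0,1]
  row3 -= 0·row2 → [0,0,0,1]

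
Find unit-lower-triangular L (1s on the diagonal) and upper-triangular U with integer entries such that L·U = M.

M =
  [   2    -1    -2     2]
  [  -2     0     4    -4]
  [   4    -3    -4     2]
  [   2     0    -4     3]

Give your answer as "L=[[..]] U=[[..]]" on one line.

L=[[1,0,0,0],[-1,1,0,0],[2,1,1,0],[1,-1,0,1]] U=[[2,-1,-2,2],[0,-1,2,-2],[0,0,-2,0],[0,0,0,-1]]

  r1 -= -1·r0 → [0,-1,2,-2]
  r2 -= 2·r0 → [0,-1,0,-2]
  r3 -= 1·r0 → [0,1,-2,1]
  r2 -= 1·r1 → [0,0,-2,0]
  r3 -= -1·r1 → [0,0,0,-1]
  r3 -= 0·r2 → [0,0,0,-1]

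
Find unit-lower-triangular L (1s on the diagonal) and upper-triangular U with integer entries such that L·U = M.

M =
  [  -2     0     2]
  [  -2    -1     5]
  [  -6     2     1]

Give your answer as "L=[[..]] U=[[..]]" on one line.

L=[[1,0,0],[1,1,0],[3,-2,1]] U=[[-2,0,2],[0,-1,3],[0,0,1]]

  row1 -= 1·row0 → [0,-1,3]
  row2 -= 3·row0 → [0,2,-5]
  row2 -= -2·row1 → [0,0,1]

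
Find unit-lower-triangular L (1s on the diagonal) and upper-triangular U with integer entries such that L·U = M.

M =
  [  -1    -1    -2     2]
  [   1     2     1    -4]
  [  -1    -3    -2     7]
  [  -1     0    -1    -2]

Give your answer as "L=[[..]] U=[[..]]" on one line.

L=[[1,0,0,0],[-1,1,0,0],[1,-2,1,0],[1,1,-1,1]] U=[[-1,-1,-2,2],[0,1,-1,-2],[0,0,-2,1],[0,0,0,-1]]

  r1 -= -1·r0 → [0,1,-1,-2]
  r2 -= 1·r0 → [0,-2,0,5]
  r3 -= 1·r0 → [0,1,1,-4]
  r2 -= -2·r1 → [0,0,-2,1]
  r3 -= 1·r1 → [0,0,2,-2]
  r3 -= -1·r2 → [0,0,0,-1]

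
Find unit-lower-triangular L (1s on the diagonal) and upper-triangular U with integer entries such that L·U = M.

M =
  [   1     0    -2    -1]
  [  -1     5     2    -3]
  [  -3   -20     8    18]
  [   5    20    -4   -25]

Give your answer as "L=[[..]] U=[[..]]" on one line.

L=[[1,0,0,0],[-1,1,0,0],[-3,-4,1,0],[5,4,3,1]] U=[[1,0,-2,-1],[0,5,0,-4],[0,0,2,-1],[0,0,0,-1]]

  r1 -= -1·r0 → [0,5,0,-4]
  r2 -= -3·r0 → [0,-20,2,15]
  r3 -= 5·r0 → [0,20,6,-20]
  r2 -= -4·r1 → [0,0,2,-1]
  r3 -= 4·r1 → [0,0,6,-4]
  r3 -= 3·r2 → [0,0,0,-1]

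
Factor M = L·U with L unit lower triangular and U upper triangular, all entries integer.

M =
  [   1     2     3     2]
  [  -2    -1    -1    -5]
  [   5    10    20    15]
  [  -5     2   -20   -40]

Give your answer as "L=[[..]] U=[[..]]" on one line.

L=[[1,0,0,0],[-2,1,0,0],[5,0,1,0],[-5,4,-5,1]] U=[[1,2,3,2],[0,3,5,-1],[0,0,5,5],[0,0,0,-1]]

  row1 -= -2·row0 → [0,3,5,-1]
  row2 -= 5·row0 → [0,0,5,5]
  row3 -= -5·row0 → [0,12,-5,-30]
  row2 -= 0·row1 → [0,0,5,5]
  row3 -= 4·row1 → [0,0,-25,-26]
  row3 -= -5·row2 → [0,0,0,-1]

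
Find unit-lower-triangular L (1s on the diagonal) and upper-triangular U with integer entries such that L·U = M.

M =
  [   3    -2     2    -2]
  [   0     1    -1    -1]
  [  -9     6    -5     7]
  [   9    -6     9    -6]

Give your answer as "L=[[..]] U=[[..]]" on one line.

L=[[1,0,0,0],[0,1,0,0],[-3,0,1,0],[3,0,3,1]] U=[[3,-2,2,-2],[0,1,-1,-1],[0,0,1,1],[0,0,0,-3]]

  r1 -= 0·r0 → [0,1,-1,-1]
  r2 -= -3·r0 → [0,0,1,1]
  r3 -= 3·r0 → [0,0,3,0]
  r2 -= 0·r1 → [0,0,1,1]
  r3 -= 0·r1 → [0,0,3,0]
  r3 -= 3·r2 → [0,0,0,-3]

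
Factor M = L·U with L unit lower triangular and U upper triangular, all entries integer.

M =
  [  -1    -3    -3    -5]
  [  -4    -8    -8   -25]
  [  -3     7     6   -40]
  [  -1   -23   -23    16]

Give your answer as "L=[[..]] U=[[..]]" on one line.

  row1 -= 4·row0 → [0,4,4,-5]
  row2 -= 3·row0 → [0,16,15,-25]
  row3 -= 1·row0 → [0,-20,-20,21]
  row2 -= 4·row1 → [0,0,-1,-5]
  row3 -= -5·row1 → [0,0,0,-4]
  row3 -= 0·row2 → [0,0,0,-4]

L=[[1,0,0,0],[4,1,0,0],[3,4,1,0],[1,-5,0,1]] U=[[-1,-3,-3,-5],[0,4,4,-5],[0,0,-1,-5],[0,0,0,-4]]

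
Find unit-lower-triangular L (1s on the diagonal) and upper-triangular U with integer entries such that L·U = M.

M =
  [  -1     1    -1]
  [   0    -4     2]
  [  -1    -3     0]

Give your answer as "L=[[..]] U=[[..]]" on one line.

L=[[1,0,0],[0,1,0],[1,1,1]] U=[[-1,1,-1],[0,-4,2],[0,0,-1]]

  R1 -= 0·R0 → [0,-4,2]
  R2 -= 1·R0 → [0,-4,1]
  R2 -= 1·R1 → [0,0,-1]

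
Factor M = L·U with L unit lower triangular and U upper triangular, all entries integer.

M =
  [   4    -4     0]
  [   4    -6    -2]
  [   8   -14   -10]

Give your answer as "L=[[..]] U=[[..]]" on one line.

  row1 -= 1·row0 → [0,-2,-2]
  row2 -= 2·row0 → [0,-6,-10]
  row2 -= 3·row1 → [0,0,-4]

L=[[1,0,0],[1,1,0],[2,3,1]] U=[[4,-4,0],[0,-2,-2],[0,0,-4]]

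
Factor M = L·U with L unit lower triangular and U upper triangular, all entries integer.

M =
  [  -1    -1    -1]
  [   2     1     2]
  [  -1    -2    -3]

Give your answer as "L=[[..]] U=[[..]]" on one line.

L=[[1,0,0],[-2,1,0],[1,1,1]] U=[[-1,-1,-1],[0,-1,0],[0,0,-2]]

  r1 -= -2·r0 → [0,-1,0]
  r2 -= 1·r0 → [0,-1,-2]
  r2 -= 1·r1 → [0,0,-2]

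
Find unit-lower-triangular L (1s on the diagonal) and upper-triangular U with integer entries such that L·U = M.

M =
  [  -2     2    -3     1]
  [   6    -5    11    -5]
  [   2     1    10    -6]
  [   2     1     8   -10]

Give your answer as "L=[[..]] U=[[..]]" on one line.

L=[[1,0,0,0],[-3,1,0,0],[-1,3,1,0],[-1,3,-1,1]] U=[[-2,2,-3,1],[0,1,2,-2],[0,0,1,1],[0,0,0,-2]]

  R1 -= -3·R0 → [0,1,2,-2]
  R2 -= -1·R0 → [0,3,7,-5]
  R3 -= -1·R0 → [0,3,5,-9]
  R2 -= 3·R1 → [0,0,1,1]
  R3 -= 3·R1 → [0,0,-1,-3]
  R3 -= -1·R2 → [0,0,0,-2]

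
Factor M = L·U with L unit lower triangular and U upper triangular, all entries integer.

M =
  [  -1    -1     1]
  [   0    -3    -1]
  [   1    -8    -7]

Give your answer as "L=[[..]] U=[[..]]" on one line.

  R1 -= 0·R0 → [0,-3,-1]
  R2 -= -1·R0 → [0,-9,-6]
  R2 -= 3·R1 → [0,0,-3]

L=[[1,0,0],[0,1,0],[-1,3,1]] U=[[-1,-1,1],[0,-3,-1],[0,0,-3]]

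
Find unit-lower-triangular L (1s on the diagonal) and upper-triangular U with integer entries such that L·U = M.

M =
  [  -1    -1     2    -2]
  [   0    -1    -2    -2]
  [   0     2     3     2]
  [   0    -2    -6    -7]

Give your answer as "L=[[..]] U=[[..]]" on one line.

L=[[1,0,0,0],[0,1,0,0],[0,-2,1,0],[0,2,2,1]] U=[[-1,-1,2,-2],[0,-1,-2,-2],[0,0,-1,-2],[0,0,0,1]]

  R1 -= 0·R0 → [0,-1,-2,-2]
  R2 -= 0·R0 → [0,2,3,2]
  R3 -= 0·R0 → [0,-2,-6,-7]
  R2 -= -2·R1 → [0,0,-1,-2]
  R3 -= 2·R1 → [0,0,-2,-3]
  R3 -= 2·R2 → [0,0,0,1]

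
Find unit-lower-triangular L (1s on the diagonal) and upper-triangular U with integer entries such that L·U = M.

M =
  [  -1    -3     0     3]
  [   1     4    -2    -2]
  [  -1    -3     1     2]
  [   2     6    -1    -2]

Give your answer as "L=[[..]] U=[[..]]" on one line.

  row1 -= -1·row0 → [0,1,-2,1]
  row2 -= 1·row0 → [0,0,1,-1]
  row3 -= -2·row0 → [0,0,-1,4]
  row2 -= 0·row1 → [0,0,1,-1]
  row3 -= 0·row1 → [0,0,-1,4]
  row3 -= -1·row2 → [0,0,0,3]

L=[[1,0,0,0],[-1,1,0,0],[1,0,1,0],[-2,0,-1,1]] U=[[-1,-3,0,3],[0,1,-2,1],[0,0,1,-1],[0,0,0,3]]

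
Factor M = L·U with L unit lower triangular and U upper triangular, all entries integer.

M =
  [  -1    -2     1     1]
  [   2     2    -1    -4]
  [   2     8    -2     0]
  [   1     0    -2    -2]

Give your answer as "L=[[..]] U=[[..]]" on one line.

L=[[1,0,0,0],[-2,1,0,0],[-2,-2,1,0],[-1,1,-1,1]] U=[[-1,-2,1,1],[0,-2,1,-2],[0,0,2,-2],[0,0,0,-1]]

  r1 -= -2·r0 → [0,-2,1,-2]
  r2 -= -2·r0 → [0,4,0,2]
  r3 -= -1·r0 → [0,-2,-1,-1]
  r2 -= -2·r1 → [0,0,2,-2]
  r3 -= 1·r1 → [0,0,-2,1]
  r3 -= -1·r2 → [0,0,0,-1]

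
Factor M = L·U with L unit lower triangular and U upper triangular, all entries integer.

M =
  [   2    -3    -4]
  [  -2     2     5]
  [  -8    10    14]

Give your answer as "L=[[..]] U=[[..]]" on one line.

  r1 -= -1·r0 → [0,-1,1]
  r2 -= -4·r0 → [0,-2,-2]
  r2 -= 2·r1 → [0,0,-4]

L=[[1,0,0],[-1,1,0],[-4,2,1]] U=[[2,-3,-4],[0,-1,1],[0,0,-4]]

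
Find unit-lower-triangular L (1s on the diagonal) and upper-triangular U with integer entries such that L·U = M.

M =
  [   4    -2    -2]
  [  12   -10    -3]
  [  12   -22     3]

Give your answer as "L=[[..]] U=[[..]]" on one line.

L=[[1,0,0],[3,1,0],[3,4,1]] U=[[4,-2,-2],[0,-4,3],[0,0,-3]]

  row1 -= 3·row0 → [0,-4,3]
  row2 -= 3·row0 → [0,-16,9]
  row2 -= 4·row1 → [0,0,-3]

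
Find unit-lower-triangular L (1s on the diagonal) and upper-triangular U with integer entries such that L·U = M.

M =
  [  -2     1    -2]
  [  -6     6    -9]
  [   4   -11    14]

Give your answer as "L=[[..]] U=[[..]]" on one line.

L=[[1,0,0],[3,1,0],[-2,-3,1]] U=[[-2,1,-2],[0,3,-3],[0,0,1]]

  r1 -= 3·r0 → [0,3,-3]
  r2 -= -2·r0 → [0,-9,10]
  r2 -= -3·r1 → [0,0,1]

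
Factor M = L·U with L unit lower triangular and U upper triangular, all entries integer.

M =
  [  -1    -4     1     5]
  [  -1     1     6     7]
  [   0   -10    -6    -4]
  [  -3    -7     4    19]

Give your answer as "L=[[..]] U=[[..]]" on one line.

L=[[1,0,0,0],[1,1,0,0],[0,-2,1,0],[3,1,-1,1]] U=[[-1,-4,1,5],[0,5,5,2],[0,0,4,0],[0,0,0,2]]

  row1 -= 1·row0 → [0,5,5,2]
  row2 -= 0·row0 → [0,-10,-6,-4]
  row3 -= 3·row0 → [0,5,1,4]
  row2 -= -2·row1 → [0,0,4,0]
  row3 -= 1·row1 → [0,0,-4,2]
  row3 -= -1·row2 → [0,0,0,2]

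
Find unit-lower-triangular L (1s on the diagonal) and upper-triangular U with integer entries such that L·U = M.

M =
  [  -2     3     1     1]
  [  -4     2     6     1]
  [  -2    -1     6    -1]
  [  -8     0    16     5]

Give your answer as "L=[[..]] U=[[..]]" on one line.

L=[[1,0,0,0],[2,1,0,0],[1,1,1,0],[4,3,0,1]] U=[[-2,3,1,1],[0,-4,4,-1],[0,0,1,-1],[0,0,0,4]]

  R1 -= 2·R0 → [0,-4,4,-1]
  R2 -= 1·R0 → [0,-4,5,-2]
  R3 -= 4·R0 → [0,-12,12,1]
  R2 -= 1·R1 → [0,0,1,-1]
  R3 -= 3·R1 → [0,0,0,4]
  R3 -= 0·R2 → [0,0,0,4]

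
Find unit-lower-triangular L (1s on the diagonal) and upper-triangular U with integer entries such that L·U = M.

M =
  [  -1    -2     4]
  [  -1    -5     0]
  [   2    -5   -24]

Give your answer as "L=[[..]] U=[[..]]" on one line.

  row1 -= 1·row0 → [0,-3,-4]
  row2 -= -2·row0 → [0,-9,-16]
  row2 -= 3·row1 → [0,0,-4]

L=[[1,0,0],[1,1,0],[-2,3,1]] U=[[-1,-2,4],[0,-3,-4],[0,0,-4]]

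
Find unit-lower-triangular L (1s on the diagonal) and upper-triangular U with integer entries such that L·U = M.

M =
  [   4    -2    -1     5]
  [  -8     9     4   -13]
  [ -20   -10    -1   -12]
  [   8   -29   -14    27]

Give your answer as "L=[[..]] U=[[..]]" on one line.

L=[[1,0,0,0],[-2,1,0,0],[-5,-4,1,0],[2,-5,-1,1]] U=[[4,-2,-1,5],[0,5,2,-3],[0,0,2,1],[0,0,0,3]]

  R1 -= -2·R0 → [0,5,2,-3]
  R2 -= -5·R0 → [0,-20,-6,13]
  R3 -= 2·R0 → [0,-25,-12,17]
  R2 -= -4·R1 → [0,0,2,1]
  R3 -= -5·R1 → [0,0,-2,2]
  R3 -= -1·R2 → [0,0,0,3]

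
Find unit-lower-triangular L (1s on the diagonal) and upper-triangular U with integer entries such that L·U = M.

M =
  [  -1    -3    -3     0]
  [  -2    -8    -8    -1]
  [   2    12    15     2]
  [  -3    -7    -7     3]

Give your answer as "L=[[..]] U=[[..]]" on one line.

L=[[1,0,0,0],[2,1,0,0],[-2,-3,1,0],[3,-1,0,1]] U=[[-1,-3,-3,0],[0,-2,-2,-1],[0,0,3,-1],[0,0,0,2]]

  r1 -= 2·r0 → [0,-2,-2,-1]
  r2 -= -2·r0 → [0,6,9,2]
  r3 -= 3·r0 → [0,2,2,3]
  r2 -= -3·r1 → [0,0,3,-1]
  r3 -= -1·r1 → [0,0,0,2]
  r3 -= 0·r2 → [0,0,0,2]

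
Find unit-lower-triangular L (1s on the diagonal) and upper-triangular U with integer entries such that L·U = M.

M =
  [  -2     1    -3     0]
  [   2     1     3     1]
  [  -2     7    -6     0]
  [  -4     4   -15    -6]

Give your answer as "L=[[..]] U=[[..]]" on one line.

  R1 -= -1·R0 → [0,2,0,1]
  R2 -= 1·R0 → [0,6,-3,0]
  R3 -= 2·R0 → [0,2,-9,-6]
  R2 -= 3·R1 → [0,0,-3,-3]
  R3 -= 1·R1 → [0,0,-9,-7]
  R3 -= 3·R2 → [0,0,0,2]

L=[[1,0,0,0],[-1,1,0,0],[1,3,1,0],[2,1,3,1]] U=[[-2,1,-3,0],[0,2,0,1],[0,0,-3,-3],[0,0,0,2]]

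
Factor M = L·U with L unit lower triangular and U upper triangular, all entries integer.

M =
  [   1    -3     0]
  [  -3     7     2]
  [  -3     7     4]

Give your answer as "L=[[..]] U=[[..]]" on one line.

  row1 -= -3·row0 → [0,-2,2]
  row2 -= -3·row0 → [0,-2,4]
  row2 -= 1·row1 → [0,0,2]

L=[[1,0,0],[-3,1,0],[-3,1,1]] U=[[1,-3,0],[0,-2,2],[0,0,2]]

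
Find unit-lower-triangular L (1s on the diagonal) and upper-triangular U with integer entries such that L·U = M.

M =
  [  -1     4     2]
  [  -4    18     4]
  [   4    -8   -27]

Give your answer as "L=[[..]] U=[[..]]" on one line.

L=[[1,0,0],[4,1,0],[-4,4,1]] U=[[-1,4,2],[0,2,-4],[0,0,-3]]

  row1 -= 4·row0 → [0,2,-4]
  row2 -= -4·row0 → [0,8,-19]
  row2 -= 4·row1 → [0,0,-3]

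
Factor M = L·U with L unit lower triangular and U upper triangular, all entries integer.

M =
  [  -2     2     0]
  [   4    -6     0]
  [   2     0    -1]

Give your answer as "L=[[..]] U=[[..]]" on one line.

  r1 -= -2·r0 → [0,-2,0]
  r2 -= -1·r0 → [0,2,-1]
  r2 -= -1·r1 → [0,0,-1]

L=[[1,0,0],[-2,1,0],[-1,-1,1]] U=[[-2,2,0],[0,-2,0],[0,0,-1]]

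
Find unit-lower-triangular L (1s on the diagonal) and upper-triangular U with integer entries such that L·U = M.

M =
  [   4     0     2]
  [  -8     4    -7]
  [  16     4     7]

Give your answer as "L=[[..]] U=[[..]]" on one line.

L=[[1,0,0],[-2,1,0],[4,1,1]] U=[[4,0,2],[0,4,-3],[0,0,2]]

  r1 -= -2·r0 → [0,4,-3]
  r2 -= 4·r0 → [0,4,-1]
  r2 -= 1·r1 → [0,0,2]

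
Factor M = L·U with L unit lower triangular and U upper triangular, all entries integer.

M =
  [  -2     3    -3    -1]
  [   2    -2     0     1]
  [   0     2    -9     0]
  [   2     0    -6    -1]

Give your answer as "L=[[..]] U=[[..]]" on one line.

  r1 -= -1·r0 → [0,1,-3,0]
  r2 -= 0·r0 → [0,2,-9,0]
  r3 -= -1·r0 → [0,3,-9,-2]
  r2 -= 2·r1 → [0,0,-3,0]
  r3 -= 3·r1 → [0,0,0,-2]
  r3 -= 0·r2 → [0,0,0,-2]

L=[[1,0,0,0],[-1,1,0,0],[0,2,1,0],[-1,3,0,1]] U=[[-2,3,-3,-1],[0,1,-3,0],[0,0,-3,0],[0,0,0,-2]]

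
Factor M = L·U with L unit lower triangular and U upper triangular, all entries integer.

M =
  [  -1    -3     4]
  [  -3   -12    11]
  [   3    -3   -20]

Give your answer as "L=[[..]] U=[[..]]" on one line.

  r1 -= 3·r0 → [0,-3,-1]
  r2 -= -3·r0 → [0,-12,-8]
  r2 -= 4·r1 → [0,0,-4]

L=[[1,0,0],[3,1,0],[-3,4,1]] U=[[-1,-3,4],[0,-3,-1],[0,0,-4]]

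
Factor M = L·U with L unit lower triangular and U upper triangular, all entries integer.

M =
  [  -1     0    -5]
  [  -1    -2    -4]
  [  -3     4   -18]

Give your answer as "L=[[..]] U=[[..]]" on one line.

L=[[1,0,0],[1,1,0],[3,-2,1]] U=[[-1,0,-5],[0,-2,1],[0,0,-1]]

  r1 -= 1·r0 → [0,-2,1]
  r2 -= 3·r0 → [0,4,-3]
  r2 -= -2·r1 → [0,0,-1]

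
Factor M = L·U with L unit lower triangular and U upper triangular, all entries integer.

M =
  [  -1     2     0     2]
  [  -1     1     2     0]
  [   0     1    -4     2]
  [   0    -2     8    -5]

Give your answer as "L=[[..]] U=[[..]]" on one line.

L=[[1,0,0,0],[1,1,0,0],[0,-1,1,0],[0,2,-2,1]] U=[[-1,2,0,2],[0,-1,2,-2],[0,0,-2,0],[0,0,0,-1]]

  R1 -= 1·R0 → [0,-1,2,-2]
  R2 -= 0·R0 → [0,1,-4,2]
  R3 -= 0·R0 → [0,-2,8,-5]
  R2 -= -1·R1 → [0,0,-2,0]
  R3 -= 2·R1 → [0,0,4,-1]
  R3 -= -2·R2 → [0,0,0,-1]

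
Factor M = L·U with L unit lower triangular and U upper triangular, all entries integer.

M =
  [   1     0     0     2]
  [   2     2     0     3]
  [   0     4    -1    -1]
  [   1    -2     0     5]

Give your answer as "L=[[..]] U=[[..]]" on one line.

L=[[1,0,0,0],[2,1,0,0],[0,2,1,0],[1,-1,0,1]] U=[[1,0,0,2],[0,2,0,-1],[0,0,-1,1],[0,0,0,2]]

  r1 -= 2·r0 → [0,2,0,-1]
  r2 -= 0·r0 → [0,4,-1,-1]
  r3 -= 1·r0 → [0,-2,0,3]
  r2 -= 2·r1 → [0,0,-1,1]
  r3 -= -1·r1 → [0,0,0,2]
  r3 -= 0·r2 → [0,0,0,2]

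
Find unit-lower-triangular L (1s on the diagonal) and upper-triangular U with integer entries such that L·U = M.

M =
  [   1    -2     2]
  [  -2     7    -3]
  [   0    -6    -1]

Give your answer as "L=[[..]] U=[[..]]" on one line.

  R1 -= -2·R0 → [0,3,1]
  R2 -= 0·R0 → [0,-6,-1]
  R2 -= -2·R1 → [0,0,1]

L=[[1,0,0],[-2,1,0],[0,-2,1]] U=[[1,-2,2],[0,3,1],[0,0,1]]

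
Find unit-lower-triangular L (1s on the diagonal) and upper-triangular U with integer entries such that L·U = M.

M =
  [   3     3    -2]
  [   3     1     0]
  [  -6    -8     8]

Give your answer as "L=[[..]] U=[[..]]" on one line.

  r1 -= 1·r0 → [0,-2,2]
  r2 -= -2·r0 → [0,-2,4]
  r2 -= 1·r1 → [0,0,2]

L=[[1,0,0],[1,1,0],[-2,1,1]] U=[[3,3,-2],[0,-2,2],[0,0,2]]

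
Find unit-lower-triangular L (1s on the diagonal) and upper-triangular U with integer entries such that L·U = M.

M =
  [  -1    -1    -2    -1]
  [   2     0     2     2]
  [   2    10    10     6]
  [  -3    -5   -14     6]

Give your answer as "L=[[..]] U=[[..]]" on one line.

  row1 -= -2·row0 → [0,-2,-2,0]
  row2 -= -2·row0 → [0,8,6,4]
  row3 -= 3·row0 → [0,-2,-8,9]
  row2 -= -4·row1 → [0,0,-2,4]
  row3 -= 1·row1 → [0,0,-6,9]
  row3 -= 3·row2 → [0,0,0,-3]

L=[[1,0,0,0],[-2,1,0,0],[-2,-4,1,0],[3,1,3,1]] U=[[-1,-1,-2,-1],[0,-2,-2,0],[0,0,-2,4],[0,0,0,-3]]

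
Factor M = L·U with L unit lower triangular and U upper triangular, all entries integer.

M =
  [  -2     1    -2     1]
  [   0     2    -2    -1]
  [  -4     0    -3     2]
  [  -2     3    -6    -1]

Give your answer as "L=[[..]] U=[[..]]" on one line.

  r1 -= 0·r0 → [0,2,-2,-1]
  r2 -= 2·r0 → [0,-2,1,0]
  r3 -= 1·r0 → [0,2,-4,-2]
  r2 -= -1·r1 → [0,0,-1,-1]
  r3 -= 1·r1 → [0,0,-2,-1]
  r3 -= 2·r2 → [0,0,0,1]

L=[[1,0,0,0],[0,1,0,0],[2,-1,1,0],[1,1,2,1]] U=[[-2,1,-2,1],[0,2,-2,-1],[0,0,-1,-1],[0,0,0,1]]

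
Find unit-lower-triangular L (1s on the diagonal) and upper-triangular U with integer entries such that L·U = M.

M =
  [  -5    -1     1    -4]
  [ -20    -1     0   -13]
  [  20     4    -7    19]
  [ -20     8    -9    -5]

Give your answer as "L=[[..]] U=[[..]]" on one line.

  row1 -= 4·row0 → [0,3,-4,3]
  row2 -= -4·row0 → [0,0,-3,3]
  row3 -= 4·row0 → [0,12,-13,11]
  row2 -= 0·row1 → [0,0,-3,3]
  row3 -= 4·row1 → [0,0,3,-1]
  row3 -= -1·row2 → [0,0,0,2]

L=[[1,0,0,0],[4,1,0,0],[-4,0,1,0],[4,4,-1,1]] U=[[-5,-1,1,-4],[0,3,-4,3],[0,0,-3,3],[0,0,0,2]]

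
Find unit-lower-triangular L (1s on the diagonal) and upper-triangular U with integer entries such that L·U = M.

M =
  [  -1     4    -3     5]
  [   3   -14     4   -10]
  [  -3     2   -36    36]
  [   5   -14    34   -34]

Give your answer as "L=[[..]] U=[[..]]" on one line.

L=[[1,0,0,0],[-3,1,0,0],[3,5,1,0],[-5,-3,-2,1]] U=[[-1,4,-3,5],[0,-2,-5,5],[0,0,-2,-4],[0,0,0,-2]]

  row1 -= -3·row0 → [0,-2,-5,5]
  row2 -= 3·row0 → [0,-10,-27,21]
  row3 -= -5·row0 → [0,6,19,-9]
  row2 -= 5·row1 → [0,0,-2,-4]
  row3 -= -3·row1 → [0,0,4,6]
  row3 -= -2·row2 → [0,0,0,-2]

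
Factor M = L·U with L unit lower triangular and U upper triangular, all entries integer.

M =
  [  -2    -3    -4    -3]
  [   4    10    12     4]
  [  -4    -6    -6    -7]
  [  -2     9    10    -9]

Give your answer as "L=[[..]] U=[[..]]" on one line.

  row1 -= -2·row0 → [0,4,4,-2]
  row2 -= 2·row0 → [0,0,2,-1]
  row3 -= 1·row0 → [0,12,14,-6]
  row2 -= 0·row1 → [0,0,2,-1]
  row3 -= 3·row1 → [0,0,2,0]
  row3 -= 1·row2 → [0,0,0,1]

L=[[1,0,0,0],[-2,1,0,0],[2,0,1,0],[1,3,1,1]] U=[[-2,-3,-4,-3],[0,4,4,-2],[0,0,2,-1],[0,0,0,1]]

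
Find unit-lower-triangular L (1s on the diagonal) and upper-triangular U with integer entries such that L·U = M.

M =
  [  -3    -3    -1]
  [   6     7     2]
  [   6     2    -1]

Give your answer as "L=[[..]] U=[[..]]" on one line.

  row1 -= -2·row0 → [0,1,0]
  row2 -= -2·row0 → [0,-4,-3]
  row2 -= -4·row1 → [0,0,-3]

L=[[1,0,0],[-2,1,0],[-2,-4,1]] U=[[-3,-3,-1],[0,1,0],[0,0,-3]]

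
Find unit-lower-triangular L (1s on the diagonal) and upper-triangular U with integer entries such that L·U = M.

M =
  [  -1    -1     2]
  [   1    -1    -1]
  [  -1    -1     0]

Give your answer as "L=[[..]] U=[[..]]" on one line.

  row1 -= -1·row0 → [0,-2,1]
  row2 -= 1·row0 → [0,0,-2]
  row2 -= 0·row1 → [0,0,-2]

L=[[1,0,0],[-1,1,0],[1,0,1]] U=[[-1,-1,2],[0,-2,1],[0,0,-2]]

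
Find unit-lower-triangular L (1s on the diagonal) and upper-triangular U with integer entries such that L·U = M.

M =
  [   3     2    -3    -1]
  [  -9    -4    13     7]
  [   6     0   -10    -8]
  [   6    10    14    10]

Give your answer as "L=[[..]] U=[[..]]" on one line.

L=[[1,0,0,0],[-3,1,0,0],[2,-2,1,0],[2,3,2,1]] U=[[3,2,-3,-1],[0,2,4,4],[0,0,4,2],[0,0,0,-4]]

  R1 -= -3·R0 → [0,2,4,4]
  R2 -= 2·R0 → [0,-4,-4,-6]
  R3 -= 2·R0 → [0,6,20,12]
  R2 -= -2·R1 → [0,0,4,2]
  R3 -= 3·R1 → [0,0,8,0]
  R3 -= 2·R2 → [0,0,0,-4]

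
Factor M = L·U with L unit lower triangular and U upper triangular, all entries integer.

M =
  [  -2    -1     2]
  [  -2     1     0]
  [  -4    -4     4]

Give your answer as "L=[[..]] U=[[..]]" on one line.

L=[[1,0,0],[1,1,0],[2,-1,1]] U=[[-2,-1,2],[0,2,-2],[0,0,-2]]

  R1 -= 1·R0 → [0,2,-2]
  R2 -= 2·R0 → [0,-2,0]
  R2 -= -1·R1 → [0,0,-2]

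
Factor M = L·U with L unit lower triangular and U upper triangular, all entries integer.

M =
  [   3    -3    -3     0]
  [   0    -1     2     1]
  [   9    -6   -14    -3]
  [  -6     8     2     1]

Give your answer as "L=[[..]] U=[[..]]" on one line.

L=[[1,0,0,0],[0,1,0,0],[3,-3,1,0],[-2,-2,0,1]] U=[[3,-3,-3,0],[0,-1,2,1],[0,0,1,0],[0,0,0,3]]

  r1 -= 0·r0 → [0,-1,2,1]
  r2 -= 3·r0 → [0,3,-5,-3]
  r3 -= -2·r0 → [0,2,-4,1]
  r2 -= -3·r1 → [0,0,1,0]
  r3 -= -2·r1 → [0,0,0,3]
  r3 -= 0·r2 → [0,0,0,3]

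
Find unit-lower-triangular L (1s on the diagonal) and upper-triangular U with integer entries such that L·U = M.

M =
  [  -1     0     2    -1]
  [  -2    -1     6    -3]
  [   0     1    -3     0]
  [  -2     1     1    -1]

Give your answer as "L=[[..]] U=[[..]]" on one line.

  r1 -= 2·r0 → [0,-1,2,-1]
  r2 -= 0·r0 → [0,1,-3,0]
  r3 -= 2·r0 → [0,1,-3,1]
  r2 -= -1·r1 → [0,0,-1,-1]
  r3 -= -1·r1 → [0,0,-1,0]
  r3 -= 1·r2 → [0,0,0,1]

L=[[1,0,0,0],[2,1,0,0],[0,-1,1,0],[2,-1,1,1]] U=[[-1,0,2,-1],[0,-1,2,-1],[0,0,-1,-1],[0,0,0,1]]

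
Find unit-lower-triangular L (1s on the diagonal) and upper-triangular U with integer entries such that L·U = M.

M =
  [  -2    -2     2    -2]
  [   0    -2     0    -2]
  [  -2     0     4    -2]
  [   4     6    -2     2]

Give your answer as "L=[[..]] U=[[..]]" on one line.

  row1 -= 0·row0 → [0,-2,0,-2]
  row2 -= 1·row0 → [0,2,2,0]
  row3 -= -2·row0 → [0,2,2,-2]
  row2 -= -1·row1 → [0,0,2,-2]
  row3 -= -1·row1 → [0,0,2,-4]
  row3 -= 1·row2 → [0,0,0,-2]

L=[[1,0,0,0],[0,1,0,0],[1,-1,1,0],[-2,-1,1,1]] U=[[-2,-2,2,-2],[0,-2,0,-2],[0,0,2,-2],[0,0,0,-2]]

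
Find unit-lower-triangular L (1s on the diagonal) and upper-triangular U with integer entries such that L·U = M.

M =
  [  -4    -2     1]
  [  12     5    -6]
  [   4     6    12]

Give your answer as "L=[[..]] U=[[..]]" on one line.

  row1 -= -3·row0 → [0,-1,-3]
  row2 -= -1·row0 → [0,4,13]
  row2 -= -4·row1 → [0,0,1]

L=[[1,0,0],[-3,1,0],[-1,-4,1]] U=[[-4,-2,1],[0,-1,-3],[0,0,1]]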